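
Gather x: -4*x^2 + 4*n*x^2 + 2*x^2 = x^2*(4*n - 2)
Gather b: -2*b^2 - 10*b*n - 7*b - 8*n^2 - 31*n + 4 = -2*b^2 + b*(-10*n - 7) - 8*n^2 - 31*n + 4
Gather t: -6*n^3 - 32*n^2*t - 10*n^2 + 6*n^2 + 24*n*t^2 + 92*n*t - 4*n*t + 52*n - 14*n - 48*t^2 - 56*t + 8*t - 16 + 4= -6*n^3 - 4*n^2 + 38*n + t^2*(24*n - 48) + t*(-32*n^2 + 88*n - 48) - 12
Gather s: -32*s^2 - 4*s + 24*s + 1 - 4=-32*s^2 + 20*s - 3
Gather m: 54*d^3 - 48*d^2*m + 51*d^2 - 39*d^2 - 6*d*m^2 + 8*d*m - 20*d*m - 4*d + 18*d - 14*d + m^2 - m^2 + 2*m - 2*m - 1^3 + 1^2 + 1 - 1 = 54*d^3 + 12*d^2 - 6*d*m^2 + m*(-48*d^2 - 12*d)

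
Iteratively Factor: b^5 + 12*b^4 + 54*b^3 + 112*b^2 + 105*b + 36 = (b + 1)*(b^4 + 11*b^3 + 43*b^2 + 69*b + 36) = (b + 1)*(b + 3)*(b^3 + 8*b^2 + 19*b + 12) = (b + 1)*(b + 3)^2*(b^2 + 5*b + 4) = (b + 1)^2*(b + 3)^2*(b + 4)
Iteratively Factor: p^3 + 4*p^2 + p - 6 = (p + 3)*(p^2 + p - 2) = (p + 2)*(p + 3)*(p - 1)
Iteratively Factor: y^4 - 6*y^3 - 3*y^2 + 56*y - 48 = (y - 4)*(y^3 - 2*y^2 - 11*y + 12) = (y - 4)*(y + 3)*(y^2 - 5*y + 4) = (y - 4)^2*(y + 3)*(y - 1)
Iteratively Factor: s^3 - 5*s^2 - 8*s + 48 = (s + 3)*(s^2 - 8*s + 16) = (s - 4)*(s + 3)*(s - 4)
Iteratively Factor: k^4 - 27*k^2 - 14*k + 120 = (k - 2)*(k^3 + 2*k^2 - 23*k - 60) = (k - 2)*(k + 3)*(k^2 - k - 20) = (k - 5)*(k - 2)*(k + 3)*(k + 4)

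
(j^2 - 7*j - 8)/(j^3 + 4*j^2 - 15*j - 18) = (j - 8)/(j^2 + 3*j - 18)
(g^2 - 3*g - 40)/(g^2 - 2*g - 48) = (g + 5)/(g + 6)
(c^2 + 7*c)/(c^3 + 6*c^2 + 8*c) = (c + 7)/(c^2 + 6*c + 8)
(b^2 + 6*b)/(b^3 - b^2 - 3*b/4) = 4*(b + 6)/(4*b^2 - 4*b - 3)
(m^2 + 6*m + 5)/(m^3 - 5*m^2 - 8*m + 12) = (m^2 + 6*m + 5)/(m^3 - 5*m^2 - 8*m + 12)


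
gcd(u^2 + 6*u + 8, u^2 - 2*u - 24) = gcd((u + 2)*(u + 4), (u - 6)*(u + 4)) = u + 4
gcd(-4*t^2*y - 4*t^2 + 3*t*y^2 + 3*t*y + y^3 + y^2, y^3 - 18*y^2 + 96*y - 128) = 1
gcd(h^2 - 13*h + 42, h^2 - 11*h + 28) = h - 7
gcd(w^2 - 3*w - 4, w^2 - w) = 1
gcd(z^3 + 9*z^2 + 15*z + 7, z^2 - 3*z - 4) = z + 1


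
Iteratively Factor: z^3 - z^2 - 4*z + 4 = (z - 2)*(z^2 + z - 2) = (z - 2)*(z - 1)*(z + 2)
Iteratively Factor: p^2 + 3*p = (p)*(p + 3)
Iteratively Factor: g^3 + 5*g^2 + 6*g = (g + 3)*(g^2 + 2*g) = g*(g + 3)*(g + 2)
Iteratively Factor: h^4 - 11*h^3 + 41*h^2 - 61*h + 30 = (h - 1)*(h^3 - 10*h^2 + 31*h - 30) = (h - 3)*(h - 1)*(h^2 - 7*h + 10) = (h - 5)*(h - 3)*(h - 1)*(h - 2)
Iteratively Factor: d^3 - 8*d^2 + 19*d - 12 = (d - 4)*(d^2 - 4*d + 3) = (d - 4)*(d - 3)*(d - 1)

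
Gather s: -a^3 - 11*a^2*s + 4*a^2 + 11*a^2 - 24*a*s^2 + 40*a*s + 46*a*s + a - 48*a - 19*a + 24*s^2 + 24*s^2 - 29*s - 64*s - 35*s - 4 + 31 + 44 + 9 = -a^3 + 15*a^2 - 66*a + s^2*(48 - 24*a) + s*(-11*a^2 + 86*a - 128) + 80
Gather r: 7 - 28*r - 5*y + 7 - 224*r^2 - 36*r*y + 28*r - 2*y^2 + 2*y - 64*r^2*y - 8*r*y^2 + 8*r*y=r^2*(-64*y - 224) + r*(-8*y^2 - 28*y) - 2*y^2 - 3*y + 14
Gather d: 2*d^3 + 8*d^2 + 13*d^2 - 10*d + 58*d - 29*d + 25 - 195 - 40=2*d^3 + 21*d^2 + 19*d - 210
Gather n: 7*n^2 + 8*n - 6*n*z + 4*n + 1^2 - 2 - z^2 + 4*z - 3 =7*n^2 + n*(12 - 6*z) - z^2 + 4*z - 4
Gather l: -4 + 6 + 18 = 20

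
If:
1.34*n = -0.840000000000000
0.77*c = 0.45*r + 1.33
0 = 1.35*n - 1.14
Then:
No Solution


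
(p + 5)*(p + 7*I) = p^2 + 5*p + 7*I*p + 35*I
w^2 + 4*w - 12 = (w - 2)*(w + 6)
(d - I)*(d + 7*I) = d^2 + 6*I*d + 7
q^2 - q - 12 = (q - 4)*(q + 3)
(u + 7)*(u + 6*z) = u^2 + 6*u*z + 7*u + 42*z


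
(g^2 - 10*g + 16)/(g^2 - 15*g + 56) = (g - 2)/(g - 7)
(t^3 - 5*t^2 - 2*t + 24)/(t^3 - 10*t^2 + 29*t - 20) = (t^2 - t - 6)/(t^2 - 6*t + 5)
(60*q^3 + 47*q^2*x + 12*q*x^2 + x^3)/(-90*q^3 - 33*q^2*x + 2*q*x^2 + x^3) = (4*q + x)/(-6*q + x)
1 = 1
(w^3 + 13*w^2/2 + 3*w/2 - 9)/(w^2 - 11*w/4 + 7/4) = 2*(2*w^2 + 15*w + 18)/(4*w - 7)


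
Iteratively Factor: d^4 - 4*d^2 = (d)*(d^3 - 4*d) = d*(d + 2)*(d^2 - 2*d) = d^2*(d + 2)*(d - 2)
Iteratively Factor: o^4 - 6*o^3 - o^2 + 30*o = (o - 5)*(o^3 - o^2 - 6*o) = o*(o - 5)*(o^2 - o - 6) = o*(o - 5)*(o + 2)*(o - 3)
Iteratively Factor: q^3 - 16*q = (q)*(q^2 - 16) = q*(q - 4)*(q + 4)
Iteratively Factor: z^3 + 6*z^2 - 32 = (z - 2)*(z^2 + 8*z + 16) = (z - 2)*(z + 4)*(z + 4)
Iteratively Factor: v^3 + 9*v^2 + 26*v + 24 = (v + 3)*(v^2 + 6*v + 8) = (v + 3)*(v + 4)*(v + 2)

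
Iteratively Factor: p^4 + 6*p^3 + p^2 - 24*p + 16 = (p + 4)*(p^3 + 2*p^2 - 7*p + 4) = (p - 1)*(p + 4)*(p^2 + 3*p - 4) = (p - 1)^2*(p + 4)*(p + 4)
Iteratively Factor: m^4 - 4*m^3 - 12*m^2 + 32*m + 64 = (m - 4)*(m^3 - 12*m - 16) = (m - 4)*(m + 2)*(m^2 - 2*m - 8) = (m - 4)*(m + 2)^2*(m - 4)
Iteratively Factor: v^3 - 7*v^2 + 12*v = (v - 3)*(v^2 - 4*v) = v*(v - 3)*(v - 4)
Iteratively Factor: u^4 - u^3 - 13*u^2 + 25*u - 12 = (u + 4)*(u^3 - 5*u^2 + 7*u - 3) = (u - 1)*(u + 4)*(u^2 - 4*u + 3) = (u - 3)*(u - 1)*(u + 4)*(u - 1)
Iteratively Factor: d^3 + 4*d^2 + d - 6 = (d - 1)*(d^2 + 5*d + 6) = (d - 1)*(d + 3)*(d + 2)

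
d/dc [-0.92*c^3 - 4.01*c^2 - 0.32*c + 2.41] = -2.76*c^2 - 8.02*c - 0.32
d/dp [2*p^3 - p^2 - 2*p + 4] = 6*p^2 - 2*p - 2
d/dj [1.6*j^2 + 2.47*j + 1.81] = 3.2*j + 2.47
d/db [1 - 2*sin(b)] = -2*cos(b)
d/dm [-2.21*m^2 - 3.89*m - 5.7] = -4.42*m - 3.89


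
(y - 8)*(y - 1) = y^2 - 9*y + 8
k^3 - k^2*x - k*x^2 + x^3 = (-k + x)^2*(k + x)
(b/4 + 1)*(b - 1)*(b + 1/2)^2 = b^4/4 + b^3 - 3*b^2/16 - 13*b/16 - 1/4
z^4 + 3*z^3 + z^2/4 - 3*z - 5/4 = (z - 1)*(z + 1/2)*(z + 1)*(z + 5/2)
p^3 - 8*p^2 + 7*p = p*(p - 7)*(p - 1)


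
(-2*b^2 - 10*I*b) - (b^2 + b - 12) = -3*b^2 - b - 10*I*b + 12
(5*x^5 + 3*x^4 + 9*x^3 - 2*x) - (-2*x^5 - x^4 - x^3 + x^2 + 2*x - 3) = 7*x^5 + 4*x^4 + 10*x^3 - x^2 - 4*x + 3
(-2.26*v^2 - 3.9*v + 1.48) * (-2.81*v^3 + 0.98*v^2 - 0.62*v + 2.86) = 6.3506*v^5 + 8.7442*v^4 - 6.5796*v^3 - 2.5952*v^2 - 12.0716*v + 4.2328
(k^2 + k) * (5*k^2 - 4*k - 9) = 5*k^4 + k^3 - 13*k^2 - 9*k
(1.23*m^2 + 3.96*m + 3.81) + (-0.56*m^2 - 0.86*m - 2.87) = 0.67*m^2 + 3.1*m + 0.94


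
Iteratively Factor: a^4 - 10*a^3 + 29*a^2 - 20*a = (a - 5)*(a^3 - 5*a^2 + 4*a) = (a - 5)*(a - 1)*(a^2 - 4*a) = (a - 5)*(a - 4)*(a - 1)*(a)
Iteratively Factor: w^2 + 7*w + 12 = (w + 4)*(w + 3)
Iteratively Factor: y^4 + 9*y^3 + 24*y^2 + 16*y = (y + 1)*(y^3 + 8*y^2 + 16*y) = (y + 1)*(y + 4)*(y^2 + 4*y) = y*(y + 1)*(y + 4)*(y + 4)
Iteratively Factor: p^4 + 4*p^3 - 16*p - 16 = (p + 2)*(p^3 + 2*p^2 - 4*p - 8) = (p + 2)^2*(p^2 - 4) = (p - 2)*(p + 2)^2*(p + 2)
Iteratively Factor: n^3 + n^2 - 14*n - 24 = (n + 2)*(n^2 - n - 12) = (n - 4)*(n + 2)*(n + 3)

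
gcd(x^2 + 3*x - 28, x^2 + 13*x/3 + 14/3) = 1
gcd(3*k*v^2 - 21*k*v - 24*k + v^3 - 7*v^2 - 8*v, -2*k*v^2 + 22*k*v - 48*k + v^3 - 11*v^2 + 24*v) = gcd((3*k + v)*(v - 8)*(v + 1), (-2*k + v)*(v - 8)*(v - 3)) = v - 8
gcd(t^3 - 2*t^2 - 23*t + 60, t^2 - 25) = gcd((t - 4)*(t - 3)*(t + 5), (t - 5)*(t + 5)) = t + 5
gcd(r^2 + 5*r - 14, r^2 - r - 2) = r - 2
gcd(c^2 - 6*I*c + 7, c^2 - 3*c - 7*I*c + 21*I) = c - 7*I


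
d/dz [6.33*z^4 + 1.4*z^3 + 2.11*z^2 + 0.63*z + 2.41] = 25.32*z^3 + 4.2*z^2 + 4.22*z + 0.63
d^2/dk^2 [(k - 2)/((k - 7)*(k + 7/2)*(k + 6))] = 4*(12*k^5 - 18*k^4 + 47*k^3 + 4470*k^2 + 3612*k - 46256)/(8*k^9 + 60*k^8 - 942*k^7 - 8863*k^6 + 25221*k^5 + 423213*k^4 + 567665*k^3 - 6007302*k^2 - 23597028*k - 25412184)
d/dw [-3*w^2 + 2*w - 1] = 2 - 6*w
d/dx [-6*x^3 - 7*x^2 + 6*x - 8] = -18*x^2 - 14*x + 6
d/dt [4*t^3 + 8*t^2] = 4*t*(3*t + 4)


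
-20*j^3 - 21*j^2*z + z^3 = (-5*j + z)*(j + z)*(4*j + z)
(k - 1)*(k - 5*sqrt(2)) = k^2 - 5*sqrt(2)*k - k + 5*sqrt(2)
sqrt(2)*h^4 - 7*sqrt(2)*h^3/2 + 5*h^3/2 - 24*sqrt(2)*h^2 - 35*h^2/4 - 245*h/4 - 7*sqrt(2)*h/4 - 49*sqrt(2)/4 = (h - 7)*(h + 7/2)*(h + sqrt(2))*(sqrt(2)*h + 1/2)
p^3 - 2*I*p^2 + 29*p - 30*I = (p - 6*I)*(p - I)*(p + 5*I)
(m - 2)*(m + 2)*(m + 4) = m^3 + 4*m^2 - 4*m - 16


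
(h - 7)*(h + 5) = h^2 - 2*h - 35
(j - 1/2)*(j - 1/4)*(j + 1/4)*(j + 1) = j^4 + j^3/2 - 9*j^2/16 - j/32 + 1/32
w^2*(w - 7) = w^3 - 7*w^2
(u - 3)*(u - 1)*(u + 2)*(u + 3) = u^4 + u^3 - 11*u^2 - 9*u + 18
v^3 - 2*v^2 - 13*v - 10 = (v - 5)*(v + 1)*(v + 2)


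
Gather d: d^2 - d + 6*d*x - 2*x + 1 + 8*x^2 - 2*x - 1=d^2 + d*(6*x - 1) + 8*x^2 - 4*x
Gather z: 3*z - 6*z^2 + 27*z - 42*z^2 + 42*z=-48*z^2 + 72*z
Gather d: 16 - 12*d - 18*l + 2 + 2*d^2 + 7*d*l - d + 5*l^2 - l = 2*d^2 + d*(7*l - 13) + 5*l^2 - 19*l + 18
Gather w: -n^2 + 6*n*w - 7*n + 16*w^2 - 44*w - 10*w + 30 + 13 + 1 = -n^2 - 7*n + 16*w^2 + w*(6*n - 54) + 44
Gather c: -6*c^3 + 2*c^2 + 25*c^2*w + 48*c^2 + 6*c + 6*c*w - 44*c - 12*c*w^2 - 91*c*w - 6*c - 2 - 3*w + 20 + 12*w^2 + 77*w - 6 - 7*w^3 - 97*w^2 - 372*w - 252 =-6*c^3 + c^2*(25*w + 50) + c*(-12*w^2 - 85*w - 44) - 7*w^3 - 85*w^2 - 298*w - 240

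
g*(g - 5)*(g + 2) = g^3 - 3*g^2 - 10*g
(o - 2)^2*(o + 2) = o^3 - 2*o^2 - 4*o + 8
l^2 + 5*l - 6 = (l - 1)*(l + 6)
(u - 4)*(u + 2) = u^2 - 2*u - 8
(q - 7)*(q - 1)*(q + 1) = q^3 - 7*q^2 - q + 7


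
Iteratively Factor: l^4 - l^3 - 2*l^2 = (l - 2)*(l^3 + l^2) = l*(l - 2)*(l^2 + l) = l*(l - 2)*(l + 1)*(l)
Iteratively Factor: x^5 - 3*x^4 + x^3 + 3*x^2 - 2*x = (x + 1)*(x^4 - 4*x^3 + 5*x^2 - 2*x) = (x - 2)*(x + 1)*(x^3 - 2*x^2 + x) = (x - 2)*(x - 1)*(x + 1)*(x^2 - x) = (x - 2)*(x - 1)^2*(x + 1)*(x)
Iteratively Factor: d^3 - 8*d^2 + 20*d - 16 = (d - 2)*(d^2 - 6*d + 8) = (d - 2)^2*(d - 4)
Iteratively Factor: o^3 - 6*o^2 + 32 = (o - 4)*(o^2 - 2*o - 8) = (o - 4)^2*(o + 2)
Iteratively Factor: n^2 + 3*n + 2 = (n + 2)*(n + 1)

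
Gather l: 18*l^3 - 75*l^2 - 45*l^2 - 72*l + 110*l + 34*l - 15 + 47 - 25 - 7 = 18*l^3 - 120*l^2 + 72*l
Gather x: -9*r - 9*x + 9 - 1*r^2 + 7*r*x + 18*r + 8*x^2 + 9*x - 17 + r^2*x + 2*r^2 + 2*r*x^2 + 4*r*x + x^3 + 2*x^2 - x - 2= r^2 + 9*r + x^3 + x^2*(2*r + 10) + x*(r^2 + 11*r - 1) - 10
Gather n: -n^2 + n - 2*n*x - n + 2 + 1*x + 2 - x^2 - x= -n^2 - 2*n*x - x^2 + 4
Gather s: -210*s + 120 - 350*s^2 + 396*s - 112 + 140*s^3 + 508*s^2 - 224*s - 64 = 140*s^3 + 158*s^2 - 38*s - 56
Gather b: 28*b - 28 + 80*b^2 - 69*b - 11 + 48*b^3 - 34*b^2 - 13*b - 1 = 48*b^3 + 46*b^2 - 54*b - 40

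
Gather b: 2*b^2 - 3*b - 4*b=2*b^2 - 7*b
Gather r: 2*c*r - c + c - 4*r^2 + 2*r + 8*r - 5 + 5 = -4*r^2 + r*(2*c + 10)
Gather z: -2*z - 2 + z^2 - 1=z^2 - 2*z - 3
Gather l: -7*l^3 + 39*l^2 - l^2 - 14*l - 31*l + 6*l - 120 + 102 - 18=-7*l^3 + 38*l^2 - 39*l - 36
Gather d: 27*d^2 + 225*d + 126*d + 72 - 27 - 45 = 27*d^2 + 351*d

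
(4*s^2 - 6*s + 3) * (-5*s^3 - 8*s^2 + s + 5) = -20*s^5 - 2*s^4 + 37*s^3 - 10*s^2 - 27*s + 15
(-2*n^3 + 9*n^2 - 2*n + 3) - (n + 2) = -2*n^3 + 9*n^2 - 3*n + 1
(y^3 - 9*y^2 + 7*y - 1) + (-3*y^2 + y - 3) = y^3 - 12*y^2 + 8*y - 4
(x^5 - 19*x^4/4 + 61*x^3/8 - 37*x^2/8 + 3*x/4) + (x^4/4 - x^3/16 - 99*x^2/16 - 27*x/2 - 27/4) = x^5 - 9*x^4/2 + 121*x^3/16 - 173*x^2/16 - 51*x/4 - 27/4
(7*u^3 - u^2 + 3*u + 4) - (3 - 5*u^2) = 7*u^3 + 4*u^2 + 3*u + 1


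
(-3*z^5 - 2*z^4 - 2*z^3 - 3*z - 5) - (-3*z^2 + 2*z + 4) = -3*z^5 - 2*z^4 - 2*z^3 + 3*z^2 - 5*z - 9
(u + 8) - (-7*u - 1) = 8*u + 9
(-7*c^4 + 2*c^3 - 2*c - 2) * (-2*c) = 14*c^5 - 4*c^4 + 4*c^2 + 4*c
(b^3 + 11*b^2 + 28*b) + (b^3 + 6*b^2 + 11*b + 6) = 2*b^3 + 17*b^2 + 39*b + 6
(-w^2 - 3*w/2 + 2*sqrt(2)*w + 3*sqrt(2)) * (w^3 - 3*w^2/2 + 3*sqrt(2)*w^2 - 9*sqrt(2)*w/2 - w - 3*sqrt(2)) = -w^5 - sqrt(2)*w^4 + 61*w^3/4 + 3*w^2/2 + 13*sqrt(2)*w^2/4 - 39*w + 3*sqrt(2)*w/2 - 18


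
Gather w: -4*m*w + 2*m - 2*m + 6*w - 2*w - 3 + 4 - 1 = w*(4 - 4*m)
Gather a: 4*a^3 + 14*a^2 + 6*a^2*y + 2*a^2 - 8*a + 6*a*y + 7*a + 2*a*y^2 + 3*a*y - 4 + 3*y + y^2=4*a^3 + a^2*(6*y + 16) + a*(2*y^2 + 9*y - 1) + y^2 + 3*y - 4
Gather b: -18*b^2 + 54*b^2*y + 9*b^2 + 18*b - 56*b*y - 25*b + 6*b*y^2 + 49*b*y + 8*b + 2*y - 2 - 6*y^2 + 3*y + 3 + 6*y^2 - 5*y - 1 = b^2*(54*y - 9) + b*(6*y^2 - 7*y + 1)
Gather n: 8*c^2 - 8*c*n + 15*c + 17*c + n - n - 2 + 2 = 8*c^2 - 8*c*n + 32*c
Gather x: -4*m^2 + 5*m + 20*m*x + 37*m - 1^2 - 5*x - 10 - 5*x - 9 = -4*m^2 + 42*m + x*(20*m - 10) - 20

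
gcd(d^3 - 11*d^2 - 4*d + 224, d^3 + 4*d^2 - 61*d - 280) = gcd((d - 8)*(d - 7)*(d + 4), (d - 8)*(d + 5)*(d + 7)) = d - 8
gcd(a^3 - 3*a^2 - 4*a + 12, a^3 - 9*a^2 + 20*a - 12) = a - 2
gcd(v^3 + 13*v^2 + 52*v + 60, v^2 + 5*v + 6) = v + 2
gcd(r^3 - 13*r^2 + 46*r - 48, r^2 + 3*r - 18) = r - 3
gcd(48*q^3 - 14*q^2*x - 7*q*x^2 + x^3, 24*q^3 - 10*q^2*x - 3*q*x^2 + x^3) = -6*q^2 + q*x + x^2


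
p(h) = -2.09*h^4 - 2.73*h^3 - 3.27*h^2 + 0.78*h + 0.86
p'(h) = -8.36*h^3 - 8.19*h^2 - 6.54*h + 0.78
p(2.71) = -188.10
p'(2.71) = -243.48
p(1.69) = -37.39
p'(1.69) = -74.02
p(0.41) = 0.38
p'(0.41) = -3.85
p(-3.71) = -303.59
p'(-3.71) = 339.22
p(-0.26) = 0.47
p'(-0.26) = 2.07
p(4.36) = -1039.42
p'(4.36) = -876.32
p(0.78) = -2.59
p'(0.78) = -13.27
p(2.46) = -134.19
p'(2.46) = -189.33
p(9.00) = -15959.65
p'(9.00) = -6815.91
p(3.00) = -269.23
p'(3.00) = -318.27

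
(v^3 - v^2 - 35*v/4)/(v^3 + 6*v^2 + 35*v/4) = (2*v - 7)/(2*v + 7)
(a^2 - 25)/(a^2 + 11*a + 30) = (a - 5)/(a + 6)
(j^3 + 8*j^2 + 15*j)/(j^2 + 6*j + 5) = j*(j + 3)/(j + 1)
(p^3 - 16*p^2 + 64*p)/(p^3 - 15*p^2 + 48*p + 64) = p/(p + 1)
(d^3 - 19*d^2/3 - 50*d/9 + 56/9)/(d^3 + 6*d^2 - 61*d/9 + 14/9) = (3*d^2 - 17*d - 28)/(3*d^2 + 20*d - 7)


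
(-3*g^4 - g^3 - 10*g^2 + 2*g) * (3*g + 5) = -9*g^5 - 18*g^4 - 35*g^3 - 44*g^2 + 10*g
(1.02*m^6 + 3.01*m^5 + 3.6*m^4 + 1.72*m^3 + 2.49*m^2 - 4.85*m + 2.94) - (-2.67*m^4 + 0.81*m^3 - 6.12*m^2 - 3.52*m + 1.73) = 1.02*m^6 + 3.01*m^5 + 6.27*m^4 + 0.91*m^3 + 8.61*m^2 - 1.33*m + 1.21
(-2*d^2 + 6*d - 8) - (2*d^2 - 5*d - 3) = -4*d^2 + 11*d - 5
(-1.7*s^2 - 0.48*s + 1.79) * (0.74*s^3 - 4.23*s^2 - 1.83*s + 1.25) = -1.258*s^5 + 6.8358*s^4 + 6.466*s^3 - 8.8183*s^2 - 3.8757*s + 2.2375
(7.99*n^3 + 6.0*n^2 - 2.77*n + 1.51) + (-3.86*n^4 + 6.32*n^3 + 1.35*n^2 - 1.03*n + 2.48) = -3.86*n^4 + 14.31*n^3 + 7.35*n^2 - 3.8*n + 3.99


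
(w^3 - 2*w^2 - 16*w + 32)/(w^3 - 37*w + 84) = (w^2 + 2*w - 8)/(w^2 + 4*w - 21)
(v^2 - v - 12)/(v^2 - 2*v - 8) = (v + 3)/(v + 2)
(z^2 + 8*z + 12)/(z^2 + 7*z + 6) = (z + 2)/(z + 1)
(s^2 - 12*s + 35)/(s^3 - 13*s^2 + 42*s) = (s - 5)/(s*(s - 6))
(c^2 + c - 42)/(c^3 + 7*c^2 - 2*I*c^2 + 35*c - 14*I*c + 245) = (c - 6)/(c^2 - 2*I*c + 35)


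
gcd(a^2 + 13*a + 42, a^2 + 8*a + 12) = a + 6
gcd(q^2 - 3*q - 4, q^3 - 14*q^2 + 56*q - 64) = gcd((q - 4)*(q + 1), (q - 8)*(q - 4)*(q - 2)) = q - 4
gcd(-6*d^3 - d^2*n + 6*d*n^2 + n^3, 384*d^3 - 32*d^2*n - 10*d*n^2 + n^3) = 6*d + n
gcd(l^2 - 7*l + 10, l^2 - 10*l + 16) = l - 2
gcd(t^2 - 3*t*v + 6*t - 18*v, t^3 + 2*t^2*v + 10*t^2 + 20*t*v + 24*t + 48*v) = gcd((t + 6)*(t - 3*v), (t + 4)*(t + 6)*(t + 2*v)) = t + 6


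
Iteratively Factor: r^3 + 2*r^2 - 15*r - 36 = (r + 3)*(r^2 - r - 12) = (r - 4)*(r + 3)*(r + 3)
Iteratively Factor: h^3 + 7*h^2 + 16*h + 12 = (h + 3)*(h^2 + 4*h + 4) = (h + 2)*(h + 3)*(h + 2)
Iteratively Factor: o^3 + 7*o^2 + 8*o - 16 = (o + 4)*(o^2 + 3*o - 4) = (o - 1)*(o + 4)*(o + 4)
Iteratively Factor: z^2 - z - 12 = (z - 4)*(z + 3)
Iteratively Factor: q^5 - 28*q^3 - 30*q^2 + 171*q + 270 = (q + 2)*(q^4 - 2*q^3 - 24*q^2 + 18*q + 135) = (q - 3)*(q + 2)*(q^3 + q^2 - 21*q - 45) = (q - 5)*(q - 3)*(q + 2)*(q^2 + 6*q + 9) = (q - 5)*(q - 3)*(q + 2)*(q + 3)*(q + 3)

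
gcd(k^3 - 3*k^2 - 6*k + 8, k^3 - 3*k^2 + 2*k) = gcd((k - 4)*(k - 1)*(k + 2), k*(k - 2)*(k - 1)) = k - 1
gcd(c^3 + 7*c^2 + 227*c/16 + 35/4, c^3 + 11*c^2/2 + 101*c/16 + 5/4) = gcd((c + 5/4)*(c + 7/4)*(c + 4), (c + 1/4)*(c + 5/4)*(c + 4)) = c^2 + 21*c/4 + 5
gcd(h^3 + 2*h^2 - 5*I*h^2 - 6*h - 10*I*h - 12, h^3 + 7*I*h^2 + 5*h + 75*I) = h - 3*I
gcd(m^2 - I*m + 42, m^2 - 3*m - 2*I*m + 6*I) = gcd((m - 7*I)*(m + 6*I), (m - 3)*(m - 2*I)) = 1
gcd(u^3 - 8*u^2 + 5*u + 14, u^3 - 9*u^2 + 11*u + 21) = u^2 - 6*u - 7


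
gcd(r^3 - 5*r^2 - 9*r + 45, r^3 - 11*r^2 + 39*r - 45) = r^2 - 8*r + 15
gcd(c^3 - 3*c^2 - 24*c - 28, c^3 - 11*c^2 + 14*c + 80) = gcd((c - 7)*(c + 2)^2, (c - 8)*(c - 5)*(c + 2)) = c + 2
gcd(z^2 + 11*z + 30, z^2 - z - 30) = z + 5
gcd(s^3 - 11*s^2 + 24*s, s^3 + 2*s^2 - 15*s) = s^2 - 3*s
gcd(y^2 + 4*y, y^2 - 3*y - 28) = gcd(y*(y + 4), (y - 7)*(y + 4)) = y + 4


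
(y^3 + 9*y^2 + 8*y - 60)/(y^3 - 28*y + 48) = (y + 5)/(y - 4)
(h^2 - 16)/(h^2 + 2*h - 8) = (h - 4)/(h - 2)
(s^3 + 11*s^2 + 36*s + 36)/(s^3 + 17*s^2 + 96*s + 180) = (s^2 + 5*s + 6)/(s^2 + 11*s + 30)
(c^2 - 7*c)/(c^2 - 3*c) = (c - 7)/(c - 3)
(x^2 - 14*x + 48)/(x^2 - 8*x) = (x - 6)/x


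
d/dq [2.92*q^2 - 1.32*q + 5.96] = 5.84*q - 1.32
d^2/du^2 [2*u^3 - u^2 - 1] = 12*u - 2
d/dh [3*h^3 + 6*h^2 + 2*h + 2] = 9*h^2 + 12*h + 2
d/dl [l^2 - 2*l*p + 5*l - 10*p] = 2*l - 2*p + 5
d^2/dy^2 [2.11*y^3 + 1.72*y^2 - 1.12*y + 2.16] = 12.66*y + 3.44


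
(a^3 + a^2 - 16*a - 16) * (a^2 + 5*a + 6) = a^5 + 6*a^4 - 5*a^3 - 90*a^2 - 176*a - 96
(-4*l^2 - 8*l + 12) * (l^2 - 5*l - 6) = -4*l^4 + 12*l^3 + 76*l^2 - 12*l - 72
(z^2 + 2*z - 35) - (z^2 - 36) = 2*z + 1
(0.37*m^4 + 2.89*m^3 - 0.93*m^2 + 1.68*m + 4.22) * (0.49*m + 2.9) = 0.1813*m^5 + 2.4891*m^4 + 7.9253*m^3 - 1.8738*m^2 + 6.9398*m + 12.238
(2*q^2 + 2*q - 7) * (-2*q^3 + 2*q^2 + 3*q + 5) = -4*q^5 + 24*q^3 + 2*q^2 - 11*q - 35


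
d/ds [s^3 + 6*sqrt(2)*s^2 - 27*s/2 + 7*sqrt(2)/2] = 3*s^2 + 12*sqrt(2)*s - 27/2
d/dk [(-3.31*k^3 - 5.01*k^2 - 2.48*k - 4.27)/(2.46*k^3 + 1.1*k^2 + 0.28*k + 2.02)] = (3.5527136788005e-15*k^5 + 8.68360000000001*k^4 + 10.348*k^3 + 12.7792*k^2 - 10.8464*k - 3.814)/(6.0516*k^6 + 5.412*k^5 + 2.5876*k^4 + 10.5544*k^3 + 4.5224*k^2 + 1.1312*k + 4.0804)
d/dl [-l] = -1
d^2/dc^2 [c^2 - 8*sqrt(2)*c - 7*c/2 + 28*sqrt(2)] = 2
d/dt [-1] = 0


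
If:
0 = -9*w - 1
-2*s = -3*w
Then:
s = -1/6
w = -1/9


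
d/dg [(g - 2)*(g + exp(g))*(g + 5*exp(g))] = 6*g^2*exp(g) + 3*g^2 + 10*g*exp(2*g) - 4*g - 15*exp(2*g) - 12*exp(g)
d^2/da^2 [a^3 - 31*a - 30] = 6*a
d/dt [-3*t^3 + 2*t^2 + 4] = t*(4 - 9*t)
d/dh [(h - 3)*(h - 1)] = 2*h - 4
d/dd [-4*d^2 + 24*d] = 24 - 8*d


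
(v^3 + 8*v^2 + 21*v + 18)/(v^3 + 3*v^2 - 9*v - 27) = (v + 2)/(v - 3)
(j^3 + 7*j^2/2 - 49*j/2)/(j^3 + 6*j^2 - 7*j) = (j - 7/2)/(j - 1)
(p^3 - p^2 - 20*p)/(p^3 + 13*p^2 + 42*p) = (p^2 - p - 20)/(p^2 + 13*p + 42)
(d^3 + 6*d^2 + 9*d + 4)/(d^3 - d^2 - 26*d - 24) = (d + 1)/(d - 6)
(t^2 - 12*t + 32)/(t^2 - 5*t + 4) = (t - 8)/(t - 1)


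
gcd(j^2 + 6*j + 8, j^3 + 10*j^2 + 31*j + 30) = j + 2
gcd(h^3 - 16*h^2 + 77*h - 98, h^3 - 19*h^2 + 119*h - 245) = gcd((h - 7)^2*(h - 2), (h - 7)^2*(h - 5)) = h^2 - 14*h + 49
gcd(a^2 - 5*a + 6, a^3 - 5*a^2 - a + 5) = 1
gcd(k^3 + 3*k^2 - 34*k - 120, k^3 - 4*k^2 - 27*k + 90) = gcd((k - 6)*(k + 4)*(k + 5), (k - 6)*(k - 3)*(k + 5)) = k^2 - k - 30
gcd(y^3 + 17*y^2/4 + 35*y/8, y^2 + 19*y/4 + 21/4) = y + 7/4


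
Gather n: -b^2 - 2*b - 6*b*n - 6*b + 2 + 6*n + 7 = -b^2 - 8*b + n*(6 - 6*b) + 9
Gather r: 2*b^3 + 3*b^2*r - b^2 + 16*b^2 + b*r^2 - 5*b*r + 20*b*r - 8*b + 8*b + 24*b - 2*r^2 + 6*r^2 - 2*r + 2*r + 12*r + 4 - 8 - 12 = 2*b^3 + 15*b^2 + 24*b + r^2*(b + 4) + r*(3*b^2 + 15*b + 12) - 16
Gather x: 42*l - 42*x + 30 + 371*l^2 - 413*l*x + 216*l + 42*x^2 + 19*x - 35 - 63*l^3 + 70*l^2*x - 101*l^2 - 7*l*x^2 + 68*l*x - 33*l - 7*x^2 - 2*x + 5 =-63*l^3 + 270*l^2 + 225*l + x^2*(35 - 7*l) + x*(70*l^2 - 345*l - 25)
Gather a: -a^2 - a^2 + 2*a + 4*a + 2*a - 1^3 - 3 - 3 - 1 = -2*a^2 + 8*a - 8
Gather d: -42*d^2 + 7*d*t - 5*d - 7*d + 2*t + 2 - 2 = -42*d^2 + d*(7*t - 12) + 2*t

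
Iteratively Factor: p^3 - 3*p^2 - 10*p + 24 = (p - 2)*(p^2 - p - 12) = (p - 2)*(p + 3)*(p - 4)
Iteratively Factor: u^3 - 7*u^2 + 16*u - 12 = (u - 2)*(u^2 - 5*u + 6) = (u - 2)^2*(u - 3)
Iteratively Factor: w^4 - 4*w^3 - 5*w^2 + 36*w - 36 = (w - 2)*(w^3 - 2*w^2 - 9*w + 18) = (w - 2)^2*(w^2 - 9) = (w - 3)*(w - 2)^2*(w + 3)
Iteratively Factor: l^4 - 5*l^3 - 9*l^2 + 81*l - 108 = (l - 3)*(l^3 - 2*l^2 - 15*l + 36) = (l - 3)*(l + 4)*(l^2 - 6*l + 9) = (l - 3)^2*(l + 4)*(l - 3)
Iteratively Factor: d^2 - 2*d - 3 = (d - 3)*(d + 1)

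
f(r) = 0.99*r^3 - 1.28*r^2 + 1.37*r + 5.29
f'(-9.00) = 264.98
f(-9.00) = -832.43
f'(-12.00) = 459.77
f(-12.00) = -1906.19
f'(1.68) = 5.45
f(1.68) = 8.67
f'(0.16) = 1.04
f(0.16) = 5.48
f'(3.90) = 36.56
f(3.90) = 49.89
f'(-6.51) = 143.90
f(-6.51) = -331.01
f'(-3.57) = 48.36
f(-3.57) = -60.96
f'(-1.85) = 16.27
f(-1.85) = -7.89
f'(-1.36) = 10.34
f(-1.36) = -1.43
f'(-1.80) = 15.60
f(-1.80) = -7.10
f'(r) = 2.97*r^2 - 2.56*r + 1.37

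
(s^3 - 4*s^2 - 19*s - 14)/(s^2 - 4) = (s^2 - 6*s - 7)/(s - 2)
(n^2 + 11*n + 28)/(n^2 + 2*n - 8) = (n + 7)/(n - 2)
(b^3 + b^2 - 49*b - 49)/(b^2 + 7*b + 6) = (b^2 - 49)/(b + 6)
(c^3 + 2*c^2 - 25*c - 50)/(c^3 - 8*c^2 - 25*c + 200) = (c + 2)/(c - 8)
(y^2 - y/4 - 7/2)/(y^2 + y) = (4*y^2 - y - 14)/(4*y*(y + 1))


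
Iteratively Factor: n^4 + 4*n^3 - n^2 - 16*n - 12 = (n - 2)*(n^3 + 6*n^2 + 11*n + 6) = (n - 2)*(n + 3)*(n^2 + 3*n + 2) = (n - 2)*(n + 2)*(n + 3)*(n + 1)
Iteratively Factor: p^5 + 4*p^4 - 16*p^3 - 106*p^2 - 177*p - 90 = (p + 3)*(p^4 + p^3 - 19*p^2 - 49*p - 30) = (p - 5)*(p + 3)*(p^3 + 6*p^2 + 11*p + 6) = (p - 5)*(p + 3)^2*(p^2 + 3*p + 2) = (p - 5)*(p + 2)*(p + 3)^2*(p + 1)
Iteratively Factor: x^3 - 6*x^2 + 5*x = (x)*(x^2 - 6*x + 5) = x*(x - 1)*(x - 5)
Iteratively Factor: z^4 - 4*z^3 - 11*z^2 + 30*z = (z + 3)*(z^3 - 7*z^2 + 10*z) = (z - 5)*(z + 3)*(z^2 - 2*z) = (z - 5)*(z - 2)*(z + 3)*(z)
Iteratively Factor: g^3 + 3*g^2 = (g)*(g^2 + 3*g) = g*(g + 3)*(g)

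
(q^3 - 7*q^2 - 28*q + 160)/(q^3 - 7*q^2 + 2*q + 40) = (q^2 - 3*q - 40)/(q^2 - 3*q - 10)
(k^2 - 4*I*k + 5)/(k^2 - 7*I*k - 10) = (k + I)/(k - 2*I)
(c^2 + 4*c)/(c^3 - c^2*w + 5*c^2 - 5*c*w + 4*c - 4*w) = c/(c^2 - c*w + c - w)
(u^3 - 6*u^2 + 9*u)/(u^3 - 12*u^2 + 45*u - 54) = u/(u - 6)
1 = 1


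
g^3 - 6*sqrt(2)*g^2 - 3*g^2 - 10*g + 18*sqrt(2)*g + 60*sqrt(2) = (g - 5)*(g + 2)*(g - 6*sqrt(2))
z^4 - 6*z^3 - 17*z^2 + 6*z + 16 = (z - 8)*(z - 1)*(z + 1)*(z + 2)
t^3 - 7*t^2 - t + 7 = (t - 7)*(t - 1)*(t + 1)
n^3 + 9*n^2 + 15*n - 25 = (n - 1)*(n + 5)^2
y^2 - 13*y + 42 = (y - 7)*(y - 6)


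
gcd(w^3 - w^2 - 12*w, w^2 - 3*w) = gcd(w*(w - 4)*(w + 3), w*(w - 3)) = w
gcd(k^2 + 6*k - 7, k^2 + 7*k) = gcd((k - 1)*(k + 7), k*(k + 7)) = k + 7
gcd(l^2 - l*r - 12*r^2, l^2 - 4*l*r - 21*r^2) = l + 3*r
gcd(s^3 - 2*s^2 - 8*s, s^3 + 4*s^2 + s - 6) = s + 2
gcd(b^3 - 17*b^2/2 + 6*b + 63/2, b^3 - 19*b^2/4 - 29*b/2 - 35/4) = b - 7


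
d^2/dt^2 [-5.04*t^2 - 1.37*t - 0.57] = -10.0800000000000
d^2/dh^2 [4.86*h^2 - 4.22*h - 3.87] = 9.72000000000000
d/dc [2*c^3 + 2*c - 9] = 6*c^2 + 2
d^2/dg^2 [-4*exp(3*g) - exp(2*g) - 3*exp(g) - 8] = (-36*exp(2*g) - 4*exp(g) - 3)*exp(g)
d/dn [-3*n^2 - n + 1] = -6*n - 1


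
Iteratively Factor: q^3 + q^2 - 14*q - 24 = (q + 2)*(q^2 - q - 12) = (q - 4)*(q + 2)*(q + 3)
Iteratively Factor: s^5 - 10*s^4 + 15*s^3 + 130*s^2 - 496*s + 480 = (s - 5)*(s^4 - 5*s^3 - 10*s^2 + 80*s - 96) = (s - 5)*(s + 4)*(s^3 - 9*s^2 + 26*s - 24) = (s - 5)*(s - 3)*(s + 4)*(s^2 - 6*s + 8) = (s - 5)*(s - 4)*(s - 3)*(s + 4)*(s - 2)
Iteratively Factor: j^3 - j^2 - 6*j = (j + 2)*(j^2 - 3*j) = j*(j + 2)*(j - 3)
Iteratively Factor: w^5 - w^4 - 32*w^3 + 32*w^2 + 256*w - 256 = (w - 4)*(w^4 + 3*w^3 - 20*w^2 - 48*w + 64) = (w - 4)*(w + 4)*(w^3 - w^2 - 16*w + 16) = (w - 4)*(w - 1)*(w + 4)*(w^2 - 16) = (w - 4)^2*(w - 1)*(w + 4)*(w + 4)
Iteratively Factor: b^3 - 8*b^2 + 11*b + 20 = (b + 1)*(b^2 - 9*b + 20) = (b - 5)*(b + 1)*(b - 4)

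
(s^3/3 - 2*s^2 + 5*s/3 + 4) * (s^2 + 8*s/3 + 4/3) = s^5/3 - 10*s^4/9 - 29*s^3/9 + 52*s^2/9 + 116*s/9 + 16/3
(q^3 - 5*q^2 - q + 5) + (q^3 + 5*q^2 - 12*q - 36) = 2*q^3 - 13*q - 31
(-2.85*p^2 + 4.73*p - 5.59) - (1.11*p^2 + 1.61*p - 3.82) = -3.96*p^2 + 3.12*p - 1.77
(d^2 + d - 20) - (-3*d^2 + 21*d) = 4*d^2 - 20*d - 20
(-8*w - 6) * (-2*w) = 16*w^2 + 12*w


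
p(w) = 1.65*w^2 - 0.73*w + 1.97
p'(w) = 3.3*w - 0.73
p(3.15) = 16.04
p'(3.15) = 9.66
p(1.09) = 3.13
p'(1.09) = 2.87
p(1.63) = 5.16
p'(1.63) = 4.65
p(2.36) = 9.44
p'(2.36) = 7.06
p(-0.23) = 2.23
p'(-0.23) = -1.49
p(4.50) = 32.10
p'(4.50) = 14.12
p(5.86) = 54.35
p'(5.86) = 18.61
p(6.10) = 58.91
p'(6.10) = 19.40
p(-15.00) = 384.17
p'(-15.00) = -50.23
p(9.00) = 129.05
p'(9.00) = 28.97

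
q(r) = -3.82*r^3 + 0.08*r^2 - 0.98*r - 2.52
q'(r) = -11.46*r^2 + 0.16*r - 0.98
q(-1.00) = 2.36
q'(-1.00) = -12.60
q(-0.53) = -1.41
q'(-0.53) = -4.28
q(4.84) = -438.50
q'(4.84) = -268.66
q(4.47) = -346.48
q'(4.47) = -229.25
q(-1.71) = 18.49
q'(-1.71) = -34.76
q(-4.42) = 333.23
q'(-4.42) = -225.57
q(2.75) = -84.05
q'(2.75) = -87.21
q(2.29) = -50.22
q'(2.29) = -60.71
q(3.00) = -107.88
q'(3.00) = -103.64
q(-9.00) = 2797.56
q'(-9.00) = -930.68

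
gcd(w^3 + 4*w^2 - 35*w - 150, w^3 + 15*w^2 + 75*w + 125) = w^2 + 10*w + 25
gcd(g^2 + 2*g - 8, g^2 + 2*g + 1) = 1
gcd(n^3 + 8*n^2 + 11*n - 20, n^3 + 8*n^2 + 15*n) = n + 5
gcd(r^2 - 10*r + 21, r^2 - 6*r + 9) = r - 3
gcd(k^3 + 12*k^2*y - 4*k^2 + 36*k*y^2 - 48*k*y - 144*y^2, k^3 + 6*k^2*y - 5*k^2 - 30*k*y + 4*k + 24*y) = k^2 + 6*k*y - 4*k - 24*y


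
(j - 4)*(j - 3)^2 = j^3 - 10*j^2 + 33*j - 36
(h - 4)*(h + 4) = h^2 - 16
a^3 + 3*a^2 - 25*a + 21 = (a - 3)*(a - 1)*(a + 7)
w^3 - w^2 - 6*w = w*(w - 3)*(w + 2)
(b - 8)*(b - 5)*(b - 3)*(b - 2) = b^4 - 18*b^3 + 111*b^2 - 278*b + 240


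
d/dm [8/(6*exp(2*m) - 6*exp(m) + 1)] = (48 - 96*exp(m))*exp(m)/(6*exp(2*m) - 6*exp(m) + 1)^2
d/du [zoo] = 0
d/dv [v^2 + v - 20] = 2*v + 1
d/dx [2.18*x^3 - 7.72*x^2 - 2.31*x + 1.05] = 6.54*x^2 - 15.44*x - 2.31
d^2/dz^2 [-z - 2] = 0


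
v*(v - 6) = v^2 - 6*v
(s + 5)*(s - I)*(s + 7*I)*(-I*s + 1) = -I*s^4 + 7*s^3 - 5*I*s^3 + 35*s^2 - I*s^2 + 7*s - 5*I*s + 35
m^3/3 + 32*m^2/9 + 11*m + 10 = (m/3 + 1)*(m + 5/3)*(m + 6)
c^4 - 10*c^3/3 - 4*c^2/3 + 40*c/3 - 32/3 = (c - 2)^2*(c - 4/3)*(c + 2)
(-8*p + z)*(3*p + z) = -24*p^2 - 5*p*z + z^2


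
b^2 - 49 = (b - 7)*(b + 7)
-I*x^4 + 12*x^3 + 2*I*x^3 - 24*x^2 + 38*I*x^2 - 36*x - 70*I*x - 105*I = (x - 3)*(x + 5*I)*(x + 7*I)*(-I*x - I)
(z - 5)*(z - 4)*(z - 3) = z^3 - 12*z^2 + 47*z - 60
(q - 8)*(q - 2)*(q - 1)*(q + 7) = q^4 - 4*q^3 - 51*q^2 + 166*q - 112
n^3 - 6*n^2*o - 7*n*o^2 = n*(n - 7*o)*(n + o)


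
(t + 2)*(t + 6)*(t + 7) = t^3 + 15*t^2 + 68*t + 84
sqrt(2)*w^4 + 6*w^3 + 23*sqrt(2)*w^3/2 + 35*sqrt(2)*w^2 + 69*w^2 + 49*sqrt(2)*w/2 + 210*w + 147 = (w + 7/2)*(w + 7)*(w + 3*sqrt(2))*(sqrt(2)*w + sqrt(2))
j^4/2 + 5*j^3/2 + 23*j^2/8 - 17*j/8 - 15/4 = (j/2 + 1)*(j - 1)*(j + 3/2)*(j + 5/2)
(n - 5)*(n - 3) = n^2 - 8*n + 15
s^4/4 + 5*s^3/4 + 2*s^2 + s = s*(s/2 + 1)^2*(s + 1)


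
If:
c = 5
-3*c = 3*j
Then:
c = 5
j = -5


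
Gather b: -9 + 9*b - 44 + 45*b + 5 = 54*b - 48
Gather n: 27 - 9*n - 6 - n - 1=20 - 10*n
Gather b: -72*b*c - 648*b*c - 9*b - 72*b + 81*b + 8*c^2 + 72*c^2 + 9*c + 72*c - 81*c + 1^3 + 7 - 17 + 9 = -720*b*c + 80*c^2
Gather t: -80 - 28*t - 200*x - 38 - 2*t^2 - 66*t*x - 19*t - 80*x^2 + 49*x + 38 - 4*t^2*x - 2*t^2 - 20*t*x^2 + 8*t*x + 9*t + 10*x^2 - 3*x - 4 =t^2*(-4*x - 4) + t*(-20*x^2 - 58*x - 38) - 70*x^2 - 154*x - 84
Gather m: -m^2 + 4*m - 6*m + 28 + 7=-m^2 - 2*m + 35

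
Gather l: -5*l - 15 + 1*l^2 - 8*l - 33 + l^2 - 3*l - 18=2*l^2 - 16*l - 66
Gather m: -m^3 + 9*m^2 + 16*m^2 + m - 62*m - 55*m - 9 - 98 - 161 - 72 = -m^3 + 25*m^2 - 116*m - 340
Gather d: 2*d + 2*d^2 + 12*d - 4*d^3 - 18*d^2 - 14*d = -4*d^3 - 16*d^2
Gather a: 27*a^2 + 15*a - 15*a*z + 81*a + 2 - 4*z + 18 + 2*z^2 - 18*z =27*a^2 + a*(96 - 15*z) + 2*z^2 - 22*z + 20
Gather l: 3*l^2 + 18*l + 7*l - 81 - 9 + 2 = 3*l^2 + 25*l - 88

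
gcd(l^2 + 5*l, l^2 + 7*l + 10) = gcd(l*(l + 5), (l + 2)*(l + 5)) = l + 5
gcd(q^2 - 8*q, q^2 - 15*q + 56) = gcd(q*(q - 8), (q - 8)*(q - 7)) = q - 8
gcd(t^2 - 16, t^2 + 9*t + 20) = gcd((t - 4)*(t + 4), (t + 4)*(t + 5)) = t + 4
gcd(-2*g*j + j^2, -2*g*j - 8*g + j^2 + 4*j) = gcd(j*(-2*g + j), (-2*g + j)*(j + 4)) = 2*g - j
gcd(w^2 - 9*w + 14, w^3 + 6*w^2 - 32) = w - 2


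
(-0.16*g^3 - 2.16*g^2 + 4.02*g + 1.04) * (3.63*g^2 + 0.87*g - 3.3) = -0.5808*g^5 - 7.98*g^4 + 13.2414*g^3 + 14.4006*g^2 - 12.3612*g - 3.432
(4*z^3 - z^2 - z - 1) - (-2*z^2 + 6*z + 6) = 4*z^3 + z^2 - 7*z - 7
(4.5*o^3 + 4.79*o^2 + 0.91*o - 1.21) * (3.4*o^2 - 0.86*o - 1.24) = 15.3*o^5 + 12.416*o^4 - 6.6054*o^3 - 10.8362*o^2 - 0.0878000000000001*o + 1.5004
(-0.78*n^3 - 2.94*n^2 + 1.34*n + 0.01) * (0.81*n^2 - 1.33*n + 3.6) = -0.6318*n^5 - 1.344*n^4 + 2.1876*n^3 - 12.3581*n^2 + 4.8107*n + 0.036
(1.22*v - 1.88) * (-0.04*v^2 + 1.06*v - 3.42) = -0.0488*v^3 + 1.3684*v^2 - 6.1652*v + 6.4296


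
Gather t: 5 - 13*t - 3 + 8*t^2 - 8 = 8*t^2 - 13*t - 6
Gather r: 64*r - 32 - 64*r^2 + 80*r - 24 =-64*r^2 + 144*r - 56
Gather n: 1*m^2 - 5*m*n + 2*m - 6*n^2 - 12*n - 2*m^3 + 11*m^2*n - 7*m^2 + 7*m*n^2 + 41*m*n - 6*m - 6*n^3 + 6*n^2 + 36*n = -2*m^3 - 6*m^2 + 7*m*n^2 - 4*m - 6*n^3 + n*(11*m^2 + 36*m + 24)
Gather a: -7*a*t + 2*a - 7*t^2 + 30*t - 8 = a*(2 - 7*t) - 7*t^2 + 30*t - 8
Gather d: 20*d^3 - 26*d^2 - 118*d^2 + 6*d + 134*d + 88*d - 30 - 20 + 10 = 20*d^3 - 144*d^2 + 228*d - 40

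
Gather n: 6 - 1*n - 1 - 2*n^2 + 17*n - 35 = -2*n^2 + 16*n - 30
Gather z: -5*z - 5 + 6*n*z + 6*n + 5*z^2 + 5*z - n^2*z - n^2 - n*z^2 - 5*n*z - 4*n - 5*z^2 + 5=-n^2 - n*z^2 + 2*n + z*(-n^2 + n)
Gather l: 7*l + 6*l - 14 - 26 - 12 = 13*l - 52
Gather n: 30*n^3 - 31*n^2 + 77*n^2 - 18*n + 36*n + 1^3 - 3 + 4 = 30*n^3 + 46*n^2 + 18*n + 2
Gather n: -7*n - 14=-7*n - 14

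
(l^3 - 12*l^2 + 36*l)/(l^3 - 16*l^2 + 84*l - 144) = l/(l - 4)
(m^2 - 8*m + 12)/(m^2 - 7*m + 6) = (m - 2)/(m - 1)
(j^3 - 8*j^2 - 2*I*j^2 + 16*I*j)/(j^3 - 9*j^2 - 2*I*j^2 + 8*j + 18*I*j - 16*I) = j/(j - 1)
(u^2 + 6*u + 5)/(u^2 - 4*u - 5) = (u + 5)/(u - 5)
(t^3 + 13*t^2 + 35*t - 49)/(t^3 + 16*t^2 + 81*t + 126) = (t^2 + 6*t - 7)/(t^2 + 9*t + 18)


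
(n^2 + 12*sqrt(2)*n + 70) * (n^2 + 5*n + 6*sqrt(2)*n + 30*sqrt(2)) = n^4 + 5*n^3 + 18*sqrt(2)*n^3 + 90*sqrt(2)*n^2 + 214*n^2 + 420*sqrt(2)*n + 1070*n + 2100*sqrt(2)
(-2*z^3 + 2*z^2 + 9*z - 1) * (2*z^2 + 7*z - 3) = -4*z^5 - 10*z^4 + 38*z^3 + 55*z^2 - 34*z + 3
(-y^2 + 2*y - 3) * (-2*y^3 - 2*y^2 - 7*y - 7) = 2*y^5 - 2*y^4 + 9*y^3 - y^2 + 7*y + 21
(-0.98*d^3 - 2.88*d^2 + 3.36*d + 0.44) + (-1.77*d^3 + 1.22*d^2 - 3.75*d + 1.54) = -2.75*d^3 - 1.66*d^2 - 0.39*d + 1.98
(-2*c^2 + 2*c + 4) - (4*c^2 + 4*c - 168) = -6*c^2 - 2*c + 172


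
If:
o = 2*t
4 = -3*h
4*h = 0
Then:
No Solution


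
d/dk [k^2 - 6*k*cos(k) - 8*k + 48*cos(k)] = 6*k*sin(k) + 2*k - 48*sin(k) - 6*cos(k) - 8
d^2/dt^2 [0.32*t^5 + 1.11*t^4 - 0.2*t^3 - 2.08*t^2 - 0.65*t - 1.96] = 6.4*t^3 + 13.32*t^2 - 1.2*t - 4.16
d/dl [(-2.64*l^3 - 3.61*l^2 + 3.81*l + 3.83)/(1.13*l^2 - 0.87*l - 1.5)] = (-2.9832*l^4 + 4.5936*l^3 + 10.7154*l^2 + 2.1742*l - 2.3829)/(1.2769*l^4 - 1.9662*l^3 - 2.6331*l^2 + 2.61*l + 2.25)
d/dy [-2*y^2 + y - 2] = 1 - 4*y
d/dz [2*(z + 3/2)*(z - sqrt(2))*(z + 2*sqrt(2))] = 6*z^2 + 4*sqrt(2)*z + 6*z - 8 + 3*sqrt(2)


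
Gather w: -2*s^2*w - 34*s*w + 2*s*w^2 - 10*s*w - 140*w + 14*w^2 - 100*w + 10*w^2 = w^2*(2*s + 24) + w*(-2*s^2 - 44*s - 240)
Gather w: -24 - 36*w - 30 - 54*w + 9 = -90*w - 45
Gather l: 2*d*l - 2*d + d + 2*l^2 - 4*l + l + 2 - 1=-d + 2*l^2 + l*(2*d - 3) + 1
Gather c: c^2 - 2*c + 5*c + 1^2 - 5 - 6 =c^2 + 3*c - 10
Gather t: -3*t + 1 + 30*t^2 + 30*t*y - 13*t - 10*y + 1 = 30*t^2 + t*(30*y - 16) - 10*y + 2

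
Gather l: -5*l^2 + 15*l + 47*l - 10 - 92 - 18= -5*l^2 + 62*l - 120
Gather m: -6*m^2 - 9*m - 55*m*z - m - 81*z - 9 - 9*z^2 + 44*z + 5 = -6*m^2 + m*(-55*z - 10) - 9*z^2 - 37*z - 4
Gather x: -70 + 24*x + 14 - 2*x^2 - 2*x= -2*x^2 + 22*x - 56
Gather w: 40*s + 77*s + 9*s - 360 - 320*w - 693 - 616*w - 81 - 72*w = 126*s - 1008*w - 1134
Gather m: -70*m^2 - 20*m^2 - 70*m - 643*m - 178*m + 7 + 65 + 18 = -90*m^2 - 891*m + 90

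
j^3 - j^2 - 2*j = j*(j - 2)*(j + 1)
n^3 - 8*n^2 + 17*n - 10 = (n - 5)*(n - 2)*(n - 1)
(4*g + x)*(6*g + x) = 24*g^2 + 10*g*x + x^2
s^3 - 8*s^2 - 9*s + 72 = (s - 8)*(s - 3)*(s + 3)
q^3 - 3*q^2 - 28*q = q*(q - 7)*(q + 4)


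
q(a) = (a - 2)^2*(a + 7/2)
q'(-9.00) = 242.00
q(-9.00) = -665.50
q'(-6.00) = 104.00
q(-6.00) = -160.00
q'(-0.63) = -8.18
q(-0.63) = 19.85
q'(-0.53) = -8.63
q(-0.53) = 19.01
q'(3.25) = 18.44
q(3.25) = 10.55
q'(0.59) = -9.55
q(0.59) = 8.13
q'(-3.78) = 36.65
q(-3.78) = -9.35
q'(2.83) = 11.20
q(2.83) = 4.36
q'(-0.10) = -9.87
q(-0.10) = 14.99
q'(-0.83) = -7.10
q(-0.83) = 21.38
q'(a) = (a - 2)^2 + (a + 7/2)*(2*a - 4) = (a - 2)*(3*a + 5)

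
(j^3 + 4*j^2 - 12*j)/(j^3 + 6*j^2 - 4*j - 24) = j/(j + 2)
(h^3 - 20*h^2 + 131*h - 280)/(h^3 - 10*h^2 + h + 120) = (h - 7)/(h + 3)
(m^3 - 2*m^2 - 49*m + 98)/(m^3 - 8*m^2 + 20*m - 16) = (m^2 - 49)/(m^2 - 6*m + 8)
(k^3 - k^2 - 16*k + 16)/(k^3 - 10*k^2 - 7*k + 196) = (k^2 - 5*k + 4)/(k^2 - 14*k + 49)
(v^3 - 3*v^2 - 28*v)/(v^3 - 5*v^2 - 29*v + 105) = v*(v + 4)/(v^2 + 2*v - 15)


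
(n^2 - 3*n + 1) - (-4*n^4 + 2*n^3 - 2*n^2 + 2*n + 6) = 4*n^4 - 2*n^3 + 3*n^2 - 5*n - 5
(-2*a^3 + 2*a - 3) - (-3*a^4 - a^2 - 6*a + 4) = 3*a^4 - 2*a^3 + a^2 + 8*a - 7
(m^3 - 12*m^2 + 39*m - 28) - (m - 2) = m^3 - 12*m^2 + 38*m - 26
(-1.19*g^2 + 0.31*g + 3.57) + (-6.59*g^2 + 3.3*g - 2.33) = -7.78*g^2 + 3.61*g + 1.24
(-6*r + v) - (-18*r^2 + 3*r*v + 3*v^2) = 18*r^2 - 3*r*v - 6*r - 3*v^2 + v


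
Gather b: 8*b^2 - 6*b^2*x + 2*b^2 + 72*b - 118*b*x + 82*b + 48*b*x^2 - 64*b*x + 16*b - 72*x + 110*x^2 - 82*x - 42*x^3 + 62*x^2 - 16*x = b^2*(10 - 6*x) + b*(48*x^2 - 182*x + 170) - 42*x^3 + 172*x^2 - 170*x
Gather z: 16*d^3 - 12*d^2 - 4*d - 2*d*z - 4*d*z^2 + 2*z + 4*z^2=16*d^3 - 12*d^2 - 4*d + z^2*(4 - 4*d) + z*(2 - 2*d)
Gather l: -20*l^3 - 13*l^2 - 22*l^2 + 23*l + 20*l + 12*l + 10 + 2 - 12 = -20*l^3 - 35*l^2 + 55*l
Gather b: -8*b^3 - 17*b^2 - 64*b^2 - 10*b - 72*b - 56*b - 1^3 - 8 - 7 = -8*b^3 - 81*b^2 - 138*b - 16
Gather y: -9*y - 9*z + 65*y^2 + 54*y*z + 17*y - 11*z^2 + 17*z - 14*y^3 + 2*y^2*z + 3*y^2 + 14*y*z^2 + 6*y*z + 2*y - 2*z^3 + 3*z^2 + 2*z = -14*y^3 + y^2*(2*z + 68) + y*(14*z^2 + 60*z + 10) - 2*z^3 - 8*z^2 + 10*z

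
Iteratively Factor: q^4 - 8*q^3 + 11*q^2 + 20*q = (q - 5)*(q^3 - 3*q^2 - 4*q) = q*(q - 5)*(q^2 - 3*q - 4) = q*(q - 5)*(q + 1)*(q - 4)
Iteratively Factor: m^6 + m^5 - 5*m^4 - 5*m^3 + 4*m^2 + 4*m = (m - 2)*(m^5 + 3*m^4 + m^3 - 3*m^2 - 2*m) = (m - 2)*(m + 1)*(m^4 + 2*m^3 - m^2 - 2*m) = (m - 2)*(m + 1)*(m + 2)*(m^3 - m) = m*(m - 2)*(m + 1)*(m + 2)*(m^2 - 1) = m*(m - 2)*(m - 1)*(m + 1)*(m + 2)*(m + 1)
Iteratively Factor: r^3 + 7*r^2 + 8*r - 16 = (r - 1)*(r^2 + 8*r + 16) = (r - 1)*(r + 4)*(r + 4)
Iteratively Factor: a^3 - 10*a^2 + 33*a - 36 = (a - 3)*(a^2 - 7*a + 12) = (a - 4)*(a - 3)*(a - 3)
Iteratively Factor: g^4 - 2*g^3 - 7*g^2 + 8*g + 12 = (g - 2)*(g^3 - 7*g - 6) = (g - 3)*(g - 2)*(g^2 + 3*g + 2) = (g - 3)*(g - 2)*(g + 1)*(g + 2)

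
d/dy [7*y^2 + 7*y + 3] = 14*y + 7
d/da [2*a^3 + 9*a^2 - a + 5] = 6*a^2 + 18*a - 1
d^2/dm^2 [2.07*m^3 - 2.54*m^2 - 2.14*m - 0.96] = 12.42*m - 5.08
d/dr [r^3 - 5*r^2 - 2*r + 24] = 3*r^2 - 10*r - 2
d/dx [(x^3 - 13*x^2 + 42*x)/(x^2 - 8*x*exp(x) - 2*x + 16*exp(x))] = (2*x*(x^2 - 13*x + 42)*(4*x*exp(x) - x - 4*exp(x) + 1) + (3*x^2 - 26*x + 42)*(x^2 - 8*x*exp(x) - 2*x + 16*exp(x)))/(x^2 - 8*x*exp(x) - 2*x + 16*exp(x))^2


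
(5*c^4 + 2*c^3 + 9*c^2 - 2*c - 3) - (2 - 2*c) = 5*c^4 + 2*c^3 + 9*c^2 - 5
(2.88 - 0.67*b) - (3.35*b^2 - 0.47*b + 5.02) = -3.35*b^2 - 0.2*b - 2.14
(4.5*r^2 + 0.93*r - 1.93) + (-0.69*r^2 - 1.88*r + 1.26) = 3.81*r^2 - 0.95*r - 0.67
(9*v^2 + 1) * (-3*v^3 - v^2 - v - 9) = -27*v^5 - 9*v^4 - 12*v^3 - 82*v^2 - v - 9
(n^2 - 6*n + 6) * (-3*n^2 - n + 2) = -3*n^4 + 17*n^3 - 10*n^2 - 18*n + 12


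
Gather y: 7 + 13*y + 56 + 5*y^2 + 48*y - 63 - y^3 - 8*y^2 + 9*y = -y^3 - 3*y^2 + 70*y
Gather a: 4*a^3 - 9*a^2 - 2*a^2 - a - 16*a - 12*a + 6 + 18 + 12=4*a^3 - 11*a^2 - 29*a + 36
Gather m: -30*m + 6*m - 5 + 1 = -24*m - 4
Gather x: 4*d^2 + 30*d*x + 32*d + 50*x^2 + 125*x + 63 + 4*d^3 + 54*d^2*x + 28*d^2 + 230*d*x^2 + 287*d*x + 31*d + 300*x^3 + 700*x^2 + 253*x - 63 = 4*d^3 + 32*d^2 + 63*d + 300*x^3 + x^2*(230*d + 750) + x*(54*d^2 + 317*d + 378)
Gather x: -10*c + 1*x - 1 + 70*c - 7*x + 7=60*c - 6*x + 6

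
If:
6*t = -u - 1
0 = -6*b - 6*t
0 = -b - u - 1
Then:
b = 0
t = 0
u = -1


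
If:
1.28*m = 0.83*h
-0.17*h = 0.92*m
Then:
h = 0.00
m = 0.00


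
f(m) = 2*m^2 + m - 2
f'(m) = 4*m + 1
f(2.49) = 12.89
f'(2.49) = 10.96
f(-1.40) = 0.52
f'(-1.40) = -4.60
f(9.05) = 170.86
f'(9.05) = 37.20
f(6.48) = 88.46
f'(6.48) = 26.92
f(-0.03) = -2.03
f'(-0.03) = 0.88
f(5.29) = 59.26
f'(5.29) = 22.16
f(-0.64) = -1.82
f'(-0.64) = -1.56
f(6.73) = 95.32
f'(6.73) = 27.92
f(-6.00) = 64.00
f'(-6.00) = -23.00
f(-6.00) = 64.00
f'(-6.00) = -23.00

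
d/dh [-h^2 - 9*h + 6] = -2*h - 9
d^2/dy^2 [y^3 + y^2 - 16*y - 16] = 6*y + 2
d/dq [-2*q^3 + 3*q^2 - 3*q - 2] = -6*q^2 + 6*q - 3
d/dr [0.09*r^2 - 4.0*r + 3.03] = 0.18*r - 4.0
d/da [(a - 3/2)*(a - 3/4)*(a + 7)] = 3*a^2 + 19*a/2 - 117/8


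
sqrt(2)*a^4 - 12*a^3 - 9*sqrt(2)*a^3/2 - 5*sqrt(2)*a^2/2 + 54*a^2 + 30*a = a*(a - 5)*(a - 6*sqrt(2))*(sqrt(2)*a + sqrt(2)/2)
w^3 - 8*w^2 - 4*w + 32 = (w - 8)*(w - 2)*(w + 2)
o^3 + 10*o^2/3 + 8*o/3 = o*(o + 4/3)*(o + 2)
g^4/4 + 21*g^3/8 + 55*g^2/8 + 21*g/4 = g*(g/4 + 1/2)*(g + 3/2)*(g + 7)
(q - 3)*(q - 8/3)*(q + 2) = q^3 - 11*q^2/3 - 10*q/3 + 16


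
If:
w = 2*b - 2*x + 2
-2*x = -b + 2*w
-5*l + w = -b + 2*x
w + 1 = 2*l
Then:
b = -7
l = 3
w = 5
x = -17/2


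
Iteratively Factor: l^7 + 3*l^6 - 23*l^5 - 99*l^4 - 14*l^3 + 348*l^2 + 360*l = (l + 3)*(l^6 - 23*l^4 - 30*l^3 + 76*l^2 + 120*l) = (l + 2)*(l + 3)*(l^5 - 2*l^4 - 19*l^3 + 8*l^2 + 60*l) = (l - 2)*(l + 2)*(l + 3)*(l^4 - 19*l^2 - 30*l) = l*(l - 2)*(l + 2)*(l + 3)*(l^3 - 19*l - 30) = l*(l - 5)*(l - 2)*(l + 2)*(l + 3)*(l^2 + 5*l + 6) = l*(l - 5)*(l - 2)*(l + 2)*(l + 3)^2*(l + 2)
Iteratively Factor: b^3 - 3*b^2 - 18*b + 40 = (b + 4)*(b^2 - 7*b + 10) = (b - 2)*(b + 4)*(b - 5)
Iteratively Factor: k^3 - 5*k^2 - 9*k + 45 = (k - 3)*(k^2 - 2*k - 15) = (k - 3)*(k + 3)*(k - 5)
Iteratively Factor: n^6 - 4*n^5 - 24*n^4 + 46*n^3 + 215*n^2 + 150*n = (n - 5)*(n^5 + n^4 - 19*n^3 - 49*n^2 - 30*n) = n*(n - 5)*(n^4 + n^3 - 19*n^2 - 49*n - 30) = n*(n - 5)^2*(n^3 + 6*n^2 + 11*n + 6) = n*(n - 5)^2*(n + 1)*(n^2 + 5*n + 6) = n*(n - 5)^2*(n + 1)*(n + 3)*(n + 2)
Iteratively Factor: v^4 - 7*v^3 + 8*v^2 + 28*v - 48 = (v + 2)*(v^3 - 9*v^2 + 26*v - 24) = (v - 4)*(v + 2)*(v^2 - 5*v + 6) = (v - 4)*(v - 3)*(v + 2)*(v - 2)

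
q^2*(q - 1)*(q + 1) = q^4 - q^2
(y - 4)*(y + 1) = y^2 - 3*y - 4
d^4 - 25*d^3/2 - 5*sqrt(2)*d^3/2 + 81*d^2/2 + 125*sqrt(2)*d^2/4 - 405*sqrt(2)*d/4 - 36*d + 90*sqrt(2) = (d - 8)*(d - 3)*(d - 3/2)*(d - 5*sqrt(2)/2)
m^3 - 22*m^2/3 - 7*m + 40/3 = (m - 8)*(m - 1)*(m + 5/3)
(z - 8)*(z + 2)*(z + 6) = z^3 - 52*z - 96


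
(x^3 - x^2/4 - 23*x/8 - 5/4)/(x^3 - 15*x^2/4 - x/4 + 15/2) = (x + 1/2)/(x - 3)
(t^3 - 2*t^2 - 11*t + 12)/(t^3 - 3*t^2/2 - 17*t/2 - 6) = 2*(t^2 + 2*t - 3)/(2*t^2 + 5*t + 3)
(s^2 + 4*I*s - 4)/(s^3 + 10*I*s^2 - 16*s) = (s + 2*I)/(s*(s + 8*I))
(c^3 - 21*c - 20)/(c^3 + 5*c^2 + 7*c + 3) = (c^2 - c - 20)/(c^2 + 4*c + 3)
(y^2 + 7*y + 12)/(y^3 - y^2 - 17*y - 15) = (y + 4)/(y^2 - 4*y - 5)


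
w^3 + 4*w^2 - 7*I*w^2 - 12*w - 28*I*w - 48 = (w + 4)*(w - 4*I)*(w - 3*I)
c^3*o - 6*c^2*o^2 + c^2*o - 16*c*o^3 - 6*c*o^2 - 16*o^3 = (c - 8*o)*(c + 2*o)*(c*o + o)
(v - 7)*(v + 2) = v^2 - 5*v - 14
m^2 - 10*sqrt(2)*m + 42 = (m - 7*sqrt(2))*(m - 3*sqrt(2))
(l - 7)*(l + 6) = l^2 - l - 42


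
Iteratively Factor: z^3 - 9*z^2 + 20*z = (z - 5)*(z^2 - 4*z) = (z - 5)*(z - 4)*(z)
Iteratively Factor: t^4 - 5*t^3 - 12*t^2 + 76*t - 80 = (t - 2)*(t^3 - 3*t^2 - 18*t + 40) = (t - 2)^2*(t^2 - t - 20) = (t - 5)*(t - 2)^2*(t + 4)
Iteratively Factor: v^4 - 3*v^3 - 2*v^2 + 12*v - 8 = (v - 2)*(v^3 - v^2 - 4*v + 4) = (v - 2)*(v + 2)*(v^2 - 3*v + 2) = (v - 2)^2*(v + 2)*(v - 1)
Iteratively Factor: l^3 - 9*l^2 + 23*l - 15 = (l - 1)*(l^2 - 8*l + 15) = (l - 5)*(l - 1)*(l - 3)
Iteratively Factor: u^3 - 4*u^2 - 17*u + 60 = (u + 4)*(u^2 - 8*u + 15) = (u - 3)*(u + 4)*(u - 5)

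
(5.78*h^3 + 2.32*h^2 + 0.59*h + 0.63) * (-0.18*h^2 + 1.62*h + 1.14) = -1.0404*h^5 + 8.946*h^4 + 10.2414*h^3 + 3.4872*h^2 + 1.6932*h + 0.7182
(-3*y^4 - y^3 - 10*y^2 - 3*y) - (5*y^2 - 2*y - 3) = -3*y^4 - y^3 - 15*y^2 - y + 3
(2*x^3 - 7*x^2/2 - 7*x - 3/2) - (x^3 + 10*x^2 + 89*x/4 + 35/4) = x^3 - 27*x^2/2 - 117*x/4 - 41/4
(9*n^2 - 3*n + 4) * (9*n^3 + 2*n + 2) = 81*n^5 - 27*n^4 + 54*n^3 + 12*n^2 + 2*n + 8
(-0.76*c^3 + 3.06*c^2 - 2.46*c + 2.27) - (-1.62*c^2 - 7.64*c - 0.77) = -0.76*c^3 + 4.68*c^2 + 5.18*c + 3.04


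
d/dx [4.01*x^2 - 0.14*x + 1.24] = 8.02*x - 0.14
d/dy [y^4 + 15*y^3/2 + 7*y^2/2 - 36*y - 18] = 4*y^3 + 45*y^2/2 + 7*y - 36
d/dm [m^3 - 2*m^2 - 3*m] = 3*m^2 - 4*m - 3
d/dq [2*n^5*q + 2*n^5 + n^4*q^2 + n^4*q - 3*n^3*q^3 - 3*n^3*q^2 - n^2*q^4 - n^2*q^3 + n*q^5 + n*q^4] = n*(2*n^4 + 2*n^3*q + n^3 - 9*n^2*q^2 - 6*n^2*q - 4*n*q^3 - 3*n*q^2 + 5*q^4 + 4*q^3)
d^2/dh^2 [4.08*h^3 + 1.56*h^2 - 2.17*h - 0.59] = 24.48*h + 3.12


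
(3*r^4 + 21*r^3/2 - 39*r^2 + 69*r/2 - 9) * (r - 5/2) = 3*r^5 + 3*r^4 - 261*r^3/4 + 132*r^2 - 381*r/4 + 45/2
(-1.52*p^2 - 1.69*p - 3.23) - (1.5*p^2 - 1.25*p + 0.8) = -3.02*p^2 - 0.44*p - 4.03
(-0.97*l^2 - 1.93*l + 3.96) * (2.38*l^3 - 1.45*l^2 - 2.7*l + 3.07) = -2.3086*l^5 - 3.1869*l^4 + 14.8423*l^3 - 3.5089*l^2 - 16.6171*l + 12.1572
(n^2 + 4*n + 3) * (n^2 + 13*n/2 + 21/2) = n^4 + 21*n^3/2 + 79*n^2/2 + 123*n/2 + 63/2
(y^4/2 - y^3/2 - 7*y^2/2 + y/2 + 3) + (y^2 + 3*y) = y^4/2 - y^3/2 - 5*y^2/2 + 7*y/2 + 3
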